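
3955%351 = 94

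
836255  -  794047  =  42208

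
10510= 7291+3219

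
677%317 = 43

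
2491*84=209244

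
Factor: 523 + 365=2^3*3^1*37^1 = 888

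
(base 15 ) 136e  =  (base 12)24A2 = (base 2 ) 1000000111010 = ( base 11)3137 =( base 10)4154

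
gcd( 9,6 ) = 3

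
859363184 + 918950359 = 1778313543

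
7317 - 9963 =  -2646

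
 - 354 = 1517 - 1871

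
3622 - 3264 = 358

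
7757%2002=1751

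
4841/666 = 7 + 179/666 = 7.27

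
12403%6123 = 157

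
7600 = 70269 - 62669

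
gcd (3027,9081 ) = 3027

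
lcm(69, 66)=1518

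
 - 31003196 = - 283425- 30719771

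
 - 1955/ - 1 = 1955 + 0/1 = 1955.00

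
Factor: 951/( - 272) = -2^( - 4)*3^1*17^(  -  1 ) * 317^1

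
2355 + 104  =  2459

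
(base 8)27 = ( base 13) 1A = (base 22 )11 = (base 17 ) 16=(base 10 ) 23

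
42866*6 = 257196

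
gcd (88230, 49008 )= 6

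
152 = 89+63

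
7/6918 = 7/6918 = 0.00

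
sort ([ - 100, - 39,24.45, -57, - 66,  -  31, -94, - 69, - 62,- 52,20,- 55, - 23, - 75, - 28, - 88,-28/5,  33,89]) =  [-100, - 94, - 88, - 75,-69, -66,  -  62, - 57, - 55, - 52, - 39, - 31, - 28, - 23, - 28/5, 20,  24.45, 33, 89]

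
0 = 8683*0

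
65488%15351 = 4084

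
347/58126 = 347/58126 = 0.01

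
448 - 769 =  - 321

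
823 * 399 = 328377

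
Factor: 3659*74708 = 273356572 = 2^2*19^1*983^1*3659^1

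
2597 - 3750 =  - 1153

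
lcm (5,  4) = 20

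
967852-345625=622227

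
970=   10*97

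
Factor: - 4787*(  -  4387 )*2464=2^5*7^1*11^1*41^1*107^1*4787^1 = 51745402016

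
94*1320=124080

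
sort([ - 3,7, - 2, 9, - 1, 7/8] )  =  [ - 3, - 2, - 1, 7/8, 7,9]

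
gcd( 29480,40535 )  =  3685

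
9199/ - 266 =-9199/266 = -  34.58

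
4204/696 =6 + 7/174 = 6.04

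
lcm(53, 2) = 106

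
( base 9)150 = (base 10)126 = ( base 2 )1111110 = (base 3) 11200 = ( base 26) 4m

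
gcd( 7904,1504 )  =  32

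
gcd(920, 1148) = 4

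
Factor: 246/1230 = 1/5 = 5^( - 1 ) 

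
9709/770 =12 + 67/110 = 12.61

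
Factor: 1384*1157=1601288 = 2^3*13^1*89^1*173^1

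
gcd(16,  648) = 8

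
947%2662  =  947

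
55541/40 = 55541/40 = 1388.53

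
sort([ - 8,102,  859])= [ - 8, 102, 859 ] 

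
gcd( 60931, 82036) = 1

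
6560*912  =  5982720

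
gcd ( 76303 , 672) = 1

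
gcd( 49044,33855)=183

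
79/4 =79/4= 19.75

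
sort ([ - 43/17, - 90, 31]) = [ - 90, - 43/17, 31] 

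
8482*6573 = 55752186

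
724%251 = 222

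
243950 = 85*2870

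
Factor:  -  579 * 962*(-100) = 55699800 = 2^3 * 3^1 * 5^2*13^1*37^1*193^1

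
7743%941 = 215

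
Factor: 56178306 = 2^1*3^3*1040339^1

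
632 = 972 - 340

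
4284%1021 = 200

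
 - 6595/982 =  - 6595/982 = - 6.72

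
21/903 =1/43=0.02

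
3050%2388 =662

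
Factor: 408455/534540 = 541/708 = 2^(-2 )*3^(  -  1)*59^(-1)*541^1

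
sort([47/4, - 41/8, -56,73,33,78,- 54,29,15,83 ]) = [ - 56, - 54, - 41/8,47/4,15,  29,33,73,78,83] 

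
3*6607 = 19821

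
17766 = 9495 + 8271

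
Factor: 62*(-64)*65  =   - 257920 = - 2^7*5^1*13^1*31^1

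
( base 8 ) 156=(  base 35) 35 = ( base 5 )420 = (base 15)75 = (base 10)110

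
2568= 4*642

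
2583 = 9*287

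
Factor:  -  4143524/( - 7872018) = 2^1*3^( - 1 )*1223^1*1549^( - 1)=2446/4647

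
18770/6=9385/3  =  3128.33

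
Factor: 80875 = 5^3*647^1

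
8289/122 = 8289/122  =  67.94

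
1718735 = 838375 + 880360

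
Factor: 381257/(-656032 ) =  - 2^( - 5 ) *13^( - 1)*19^(-1 )  *  83^( - 1)*163^1*  2339^1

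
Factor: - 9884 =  - 2^2*7^1 * 353^1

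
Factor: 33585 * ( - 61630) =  - 2^1 * 3^1*5^2 * 2239^1*6163^1 = -2069843550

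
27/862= 27/862 = 0.03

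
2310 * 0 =0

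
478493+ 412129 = 890622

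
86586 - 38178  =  48408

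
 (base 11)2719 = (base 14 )1401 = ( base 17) C3A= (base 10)3529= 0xdc9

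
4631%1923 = 785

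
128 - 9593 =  - 9465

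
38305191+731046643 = 769351834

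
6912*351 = 2426112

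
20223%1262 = 31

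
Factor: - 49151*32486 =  - 1596719386 = - 2^1*23^1*37^1*439^1*2137^1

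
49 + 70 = 119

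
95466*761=72649626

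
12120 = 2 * 6060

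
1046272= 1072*976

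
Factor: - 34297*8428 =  - 289055116=- 2^2 * 7^2*43^1*34297^1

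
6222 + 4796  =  11018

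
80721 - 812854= - 732133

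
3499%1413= 673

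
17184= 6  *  2864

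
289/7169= 289/7169 = 0.04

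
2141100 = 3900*549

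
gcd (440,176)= 88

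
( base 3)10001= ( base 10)82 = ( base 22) 3G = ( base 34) 2E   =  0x52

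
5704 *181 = 1032424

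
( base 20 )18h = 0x241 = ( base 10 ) 577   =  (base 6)2401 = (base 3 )210101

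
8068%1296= 292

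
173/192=173/192 = 0.90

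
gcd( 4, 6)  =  2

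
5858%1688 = 794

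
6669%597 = 102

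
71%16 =7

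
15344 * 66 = 1012704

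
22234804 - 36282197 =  - 14047393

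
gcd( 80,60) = 20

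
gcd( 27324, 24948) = 1188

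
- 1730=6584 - 8314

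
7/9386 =7/9386=0.00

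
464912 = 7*66416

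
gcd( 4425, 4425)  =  4425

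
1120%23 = 16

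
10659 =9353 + 1306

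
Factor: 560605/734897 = 5^1*112121^1*734897^( - 1) 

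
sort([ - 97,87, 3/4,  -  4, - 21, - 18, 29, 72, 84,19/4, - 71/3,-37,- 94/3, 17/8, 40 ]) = [ - 97, - 37, - 94/3, - 71/3, - 21, -18, - 4, 3/4,17/8, 19/4, 29,40, 72, 84 , 87 ]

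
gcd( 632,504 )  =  8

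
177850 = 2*88925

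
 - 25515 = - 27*945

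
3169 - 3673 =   -  504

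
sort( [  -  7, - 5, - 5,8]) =[ - 7, - 5, - 5, 8] 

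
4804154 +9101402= 13905556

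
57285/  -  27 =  - 6365/3 = - 2121.67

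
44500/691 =64 + 276/691 = 64.40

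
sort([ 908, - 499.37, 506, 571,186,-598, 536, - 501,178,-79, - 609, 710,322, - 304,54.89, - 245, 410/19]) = [ - 609, - 598, - 501, - 499.37, - 304, - 245, - 79,410/19, 54.89, 178,186,322,  506, 536,571,710, 908 ]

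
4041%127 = 104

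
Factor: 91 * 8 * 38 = 2^4*7^1*13^1*19^1 = 27664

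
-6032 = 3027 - 9059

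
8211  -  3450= 4761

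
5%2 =1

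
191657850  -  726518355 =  - 534860505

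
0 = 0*42199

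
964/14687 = 964/14687 = 0.07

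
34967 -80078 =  - 45111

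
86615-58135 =28480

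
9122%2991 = 149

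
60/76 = 15/19=0.79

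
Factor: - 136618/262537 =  -166/319 = - 2^1*11^( - 1)*29^ ( - 1 )*83^1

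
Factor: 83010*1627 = 135057270  =  2^1*3^1*5^1 *1627^1*2767^1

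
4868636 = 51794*94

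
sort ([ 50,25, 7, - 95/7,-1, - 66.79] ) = [  -  66.79, - 95/7  , - 1, 7,25  ,  50] 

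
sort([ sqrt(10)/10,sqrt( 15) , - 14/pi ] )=[ - 14/pi, sqrt(10)/10, sqrt(15)]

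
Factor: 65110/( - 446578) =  - 5^1* 11^( - 1)*17^1* 53^ ( - 1 ) = - 85/583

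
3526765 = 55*64123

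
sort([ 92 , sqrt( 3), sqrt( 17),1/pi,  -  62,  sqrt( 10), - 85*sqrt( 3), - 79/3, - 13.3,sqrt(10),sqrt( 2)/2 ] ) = [-85*sqrt(3 ), - 62, - 79/3, - 13.3,1/pi, sqrt( 2 ) /2,sqrt (3),sqrt ( 10),sqrt( 10), sqrt(17 ), 92 ]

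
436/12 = 36 + 1/3 = 36.33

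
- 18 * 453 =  -8154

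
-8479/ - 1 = 8479 +0/1 = 8479.00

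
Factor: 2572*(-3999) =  -10285428 = -  2^2*3^1*31^1*43^1 * 643^1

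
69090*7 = 483630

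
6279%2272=1735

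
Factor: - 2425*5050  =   - 12246250 = - 2^1 * 5^4*97^1* 101^1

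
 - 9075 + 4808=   -4267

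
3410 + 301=3711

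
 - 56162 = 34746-90908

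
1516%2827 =1516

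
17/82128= 17/82128 = 0.00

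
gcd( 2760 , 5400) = 120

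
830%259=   53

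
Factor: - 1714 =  - 2^1*857^1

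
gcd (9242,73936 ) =9242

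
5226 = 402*13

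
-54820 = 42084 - 96904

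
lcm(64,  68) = 1088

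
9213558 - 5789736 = 3423822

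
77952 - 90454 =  - 12502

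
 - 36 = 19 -55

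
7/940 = 7/940  =  0.01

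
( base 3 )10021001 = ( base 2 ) 100101001001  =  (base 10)2377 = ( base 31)2EL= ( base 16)949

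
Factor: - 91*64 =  - 2^6 * 7^1*13^1=   -5824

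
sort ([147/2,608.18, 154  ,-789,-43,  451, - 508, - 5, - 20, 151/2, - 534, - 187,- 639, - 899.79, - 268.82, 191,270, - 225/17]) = [  -  899.79 , - 789, - 639, - 534,- 508, - 268.82, - 187, - 43, - 20, - 225/17,- 5,147/2,151/2, 154,191,270, 451, 608.18]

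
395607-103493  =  292114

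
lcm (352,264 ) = 1056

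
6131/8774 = 6131/8774 = 0.70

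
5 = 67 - 62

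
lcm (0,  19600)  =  0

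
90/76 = 1 + 7/38=1.18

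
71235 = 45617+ 25618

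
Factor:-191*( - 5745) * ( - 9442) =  - 2^1*3^1*5^1*191^1 * 383^1*4721^1 = -10360659390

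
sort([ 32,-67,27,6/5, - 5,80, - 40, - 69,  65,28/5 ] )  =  [  -  69, - 67, - 40,  -  5, 6/5 , 28/5, 27,32,  65, 80 ] 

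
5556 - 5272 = 284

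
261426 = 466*561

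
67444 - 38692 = 28752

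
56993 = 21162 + 35831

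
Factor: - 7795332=-2^2*3^3*89^1 * 811^1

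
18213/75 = 6071/25 = 242.84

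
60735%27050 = 6635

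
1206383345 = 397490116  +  808893229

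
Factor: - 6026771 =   -  101^1*59671^1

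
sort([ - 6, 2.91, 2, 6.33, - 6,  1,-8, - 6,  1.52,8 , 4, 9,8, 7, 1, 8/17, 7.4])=[ - 8, - 6,-6,-6, 8/17,  1, 1,1.52,2,2.91 , 4, 6.33, 7, 7.4,8, 8, 9 ]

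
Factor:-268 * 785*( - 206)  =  43338280=2^3*5^1*67^1*103^1*157^1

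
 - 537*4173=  - 2240901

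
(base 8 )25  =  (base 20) 11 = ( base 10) 21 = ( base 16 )15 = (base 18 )13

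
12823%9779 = 3044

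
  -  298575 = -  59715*5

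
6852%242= 76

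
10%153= 10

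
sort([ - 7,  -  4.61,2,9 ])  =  [ - 7,-4.61, 2,9 ]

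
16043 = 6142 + 9901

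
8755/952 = 515/56 = 9.20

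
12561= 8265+4296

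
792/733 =792/733 = 1.08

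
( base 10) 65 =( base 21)32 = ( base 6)145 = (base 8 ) 101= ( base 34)1V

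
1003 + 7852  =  8855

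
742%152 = 134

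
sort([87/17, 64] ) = [ 87/17, 64]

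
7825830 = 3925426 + 3900404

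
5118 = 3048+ 2070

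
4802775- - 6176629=10979404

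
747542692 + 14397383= 761940075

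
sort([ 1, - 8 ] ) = [-8, 1 ] 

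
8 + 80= 88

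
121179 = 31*3909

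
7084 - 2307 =4777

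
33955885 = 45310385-11354500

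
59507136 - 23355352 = 36151784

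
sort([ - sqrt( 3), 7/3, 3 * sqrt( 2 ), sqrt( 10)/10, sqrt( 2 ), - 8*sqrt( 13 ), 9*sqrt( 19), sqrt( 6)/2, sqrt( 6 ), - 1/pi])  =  [ - 8 * sqrt( 13),-sqrt( 3 ),  -  1/pi  ,  sqrt( 10) /10, sqrt( 6)/2,sqrt( 2), 7/3,sqrt( 6), 3*sqrt( 2), 9*sqrt ( 19)] 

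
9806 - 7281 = 2525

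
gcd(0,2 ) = 2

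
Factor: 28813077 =3^4 * 355717^1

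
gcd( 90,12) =6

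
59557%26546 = 6465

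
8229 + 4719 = 12948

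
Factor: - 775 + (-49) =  - 824 =- 2^3*103^1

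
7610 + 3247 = 10857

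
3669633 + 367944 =4037577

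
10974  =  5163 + 5811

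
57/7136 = 57/7136 = 0.01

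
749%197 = 158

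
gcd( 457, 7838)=1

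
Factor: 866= 2^1*433^1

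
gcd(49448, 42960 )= 8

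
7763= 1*7763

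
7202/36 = 200  +  1/18=200.06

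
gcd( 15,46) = 1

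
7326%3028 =1270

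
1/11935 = 1/11935= 0.00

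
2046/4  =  511 + 1/2=511.50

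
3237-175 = 3062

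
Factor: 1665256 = 2^3*41^1*5077^1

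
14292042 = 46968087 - 32676045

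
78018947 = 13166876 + 64852071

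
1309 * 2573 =3368057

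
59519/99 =601 + 20/99 = 601.20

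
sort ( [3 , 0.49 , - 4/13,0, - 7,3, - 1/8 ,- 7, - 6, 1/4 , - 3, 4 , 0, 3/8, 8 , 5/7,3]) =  [ - 7  , - 7, - 6,-3,-4/13 , - 1/8,0,0,  1/4,3/8, 0.49,5/7, 3, 3,3, 4,8 ]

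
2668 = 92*29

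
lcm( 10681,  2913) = 32043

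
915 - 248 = 667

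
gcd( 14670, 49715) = 815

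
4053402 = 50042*81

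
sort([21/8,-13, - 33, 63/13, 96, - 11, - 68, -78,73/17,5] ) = [  -  78, - 68, - 33, - 13, - 11,21/8, 73/17,63/13, 5, 96 ]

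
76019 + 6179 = 82198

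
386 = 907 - 521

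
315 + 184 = 499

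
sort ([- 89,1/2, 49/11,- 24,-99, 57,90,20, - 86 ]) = [ - 99, - 89, - 86, -24 , 1/2,49/11,20,57,90]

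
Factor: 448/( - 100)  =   - 112/25=   - 2^4*5^( - 2)*7^1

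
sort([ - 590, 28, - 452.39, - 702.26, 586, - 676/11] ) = [ - 702.26, - 590, - 452.39,-676/11,  28, 586] 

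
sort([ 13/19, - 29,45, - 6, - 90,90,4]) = [ - 90, - 29 ,  -  6,13/19, 4,45, 90]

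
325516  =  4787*68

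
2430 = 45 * 54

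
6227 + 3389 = 9616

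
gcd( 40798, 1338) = 2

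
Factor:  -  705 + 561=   -2^4*3^2 = - 144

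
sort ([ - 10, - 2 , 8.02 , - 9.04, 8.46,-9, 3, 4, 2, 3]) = [ - 10,  -  9.04, - 9, - 2, 2, 3,3, 4, 8.02 , 8.46]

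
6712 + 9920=16632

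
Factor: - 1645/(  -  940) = 7/4 = 2^(  -  2)*7^1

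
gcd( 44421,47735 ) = 1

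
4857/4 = 4857/4 = 1214.25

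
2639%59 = 43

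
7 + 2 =9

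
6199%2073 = 2053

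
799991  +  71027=871018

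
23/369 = 23/369 = 0.06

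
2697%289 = 96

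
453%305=148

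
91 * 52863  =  4810533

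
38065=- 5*( - 7613 ) 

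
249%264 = 249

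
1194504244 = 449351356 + 745152888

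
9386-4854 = 4532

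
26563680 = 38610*688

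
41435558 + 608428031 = 649863589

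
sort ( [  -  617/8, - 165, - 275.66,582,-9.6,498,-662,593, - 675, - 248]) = [ - 675  , - 662,-275.66, - 248, - 165,- 617/8,-9.6,498,582 , 593 ] 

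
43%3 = 1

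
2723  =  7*389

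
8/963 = 8/963=0.01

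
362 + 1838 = 2200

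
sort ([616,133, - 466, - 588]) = [  -  588, - 466,133,  616]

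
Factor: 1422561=3^1*7^1 *67741^1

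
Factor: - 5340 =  - 2^2*3^1*5^1 * 89^1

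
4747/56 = 84 + 43/56  =  84.77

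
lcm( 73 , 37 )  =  2701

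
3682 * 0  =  0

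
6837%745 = 132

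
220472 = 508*434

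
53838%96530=53838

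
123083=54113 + 68970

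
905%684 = 221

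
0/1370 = 0 = 0.00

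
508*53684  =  27271472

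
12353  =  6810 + 5543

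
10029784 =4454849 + 5574935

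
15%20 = 15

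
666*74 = 49284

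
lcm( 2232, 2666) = 95976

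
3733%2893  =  840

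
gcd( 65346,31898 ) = 2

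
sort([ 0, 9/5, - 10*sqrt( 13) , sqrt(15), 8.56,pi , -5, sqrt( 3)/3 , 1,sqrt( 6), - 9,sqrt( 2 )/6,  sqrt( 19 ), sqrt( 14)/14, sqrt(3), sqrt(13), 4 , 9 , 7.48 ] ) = [ - 10 * sqrt(13), - 9, - 5, 0, sqrt(2)/6, sqrt(14)/14, sqrt(3 ) /3, 1 , sqrt(3 ), 9/5, sqrt(6), pi , sqrt( 13), sqrt ( 15 ),  4,sqrt(19),7.48,  8.56 , 9 ] 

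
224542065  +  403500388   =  628042453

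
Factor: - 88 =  - 2^3*11^1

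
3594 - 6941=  - 3347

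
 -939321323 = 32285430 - 971606753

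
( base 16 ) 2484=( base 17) 1F5F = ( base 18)1af6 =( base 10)9348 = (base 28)bpo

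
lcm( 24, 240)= 240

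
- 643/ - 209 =3 + 16/209 = 3.08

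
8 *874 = 6992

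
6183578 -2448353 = 3735225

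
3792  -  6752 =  - 2960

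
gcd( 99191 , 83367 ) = 1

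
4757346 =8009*594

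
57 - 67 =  - 10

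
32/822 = 16/411 = 0.04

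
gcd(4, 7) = 1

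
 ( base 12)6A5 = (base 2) 1111011101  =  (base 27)19H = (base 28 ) 179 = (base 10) 989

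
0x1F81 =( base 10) 8065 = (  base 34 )6X7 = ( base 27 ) B1J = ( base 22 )GED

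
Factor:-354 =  - 2^1 *3^1 * 59^1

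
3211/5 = 3211/5 = 642.20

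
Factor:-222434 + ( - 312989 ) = - 535423 =- 7^4*223^1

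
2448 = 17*144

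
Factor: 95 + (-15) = 80 = 2^4* 5^1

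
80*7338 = 587040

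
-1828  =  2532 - 4360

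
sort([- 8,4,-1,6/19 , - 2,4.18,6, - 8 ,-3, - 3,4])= [- 8,-8, - 3, - 3,-2, - 1,6/19,4, 4,  4.18, 6 ]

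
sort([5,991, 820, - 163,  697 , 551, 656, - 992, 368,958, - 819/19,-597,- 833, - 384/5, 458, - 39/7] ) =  [ - 992, - 833,  -  597 ,-163, - 384/5 , - 819/19,- 39/7,5,  368,458 , 551, 656 , 697,820  ,  958 , 991]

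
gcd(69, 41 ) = 1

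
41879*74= 3099046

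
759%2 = 1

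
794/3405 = 794/3405=0.23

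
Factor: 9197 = 17^1*541^1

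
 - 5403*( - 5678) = 30678234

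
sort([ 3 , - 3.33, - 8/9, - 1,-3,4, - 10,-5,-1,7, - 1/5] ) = [ - 10, -5, -3.33,  -  3, - 1, - 1, - 8/9, - 1/5, 3,4,  7] 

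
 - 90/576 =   -  1 + 27/32 = - 0.16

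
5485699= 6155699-670000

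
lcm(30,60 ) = 60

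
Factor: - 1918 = -2^1*7^1*137^1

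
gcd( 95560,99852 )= 4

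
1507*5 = 7535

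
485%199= 87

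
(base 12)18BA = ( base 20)7b2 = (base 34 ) 2ku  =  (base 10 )3022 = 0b101111001110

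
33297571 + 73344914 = 106642485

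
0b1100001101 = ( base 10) 781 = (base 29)QR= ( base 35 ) MB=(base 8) 1415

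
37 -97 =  - 60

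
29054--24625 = 53679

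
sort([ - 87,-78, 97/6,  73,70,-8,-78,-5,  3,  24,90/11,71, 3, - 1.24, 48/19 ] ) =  [ - 87,-78,-78, - 8, - 5, - 1.24,  48/19, 3,3,90/11,97/6, 24 , 70,  71,73]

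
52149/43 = 1212 + 33/43 = 1212.77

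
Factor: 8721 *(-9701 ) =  - 3^3* 17^1* 19^1*89^1 * 109^1 =- 84602421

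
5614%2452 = 710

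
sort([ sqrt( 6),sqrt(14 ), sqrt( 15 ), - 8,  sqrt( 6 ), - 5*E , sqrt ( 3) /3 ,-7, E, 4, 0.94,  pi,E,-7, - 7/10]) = [ - 5* E, - 8,-7, - 7, - 7/10, sqrt( 3 )/3 , 0.94, sqrt( 6),sqrt( 6 ), E, E,pi,sqrt( 14), sqrt(15),4 ]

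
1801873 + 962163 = 2764036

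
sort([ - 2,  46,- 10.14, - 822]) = [ - 822,-10.14, - 2,46]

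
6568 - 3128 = 3440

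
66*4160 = 274560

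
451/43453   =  451/43453 = 0.01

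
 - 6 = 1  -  7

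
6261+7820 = 14081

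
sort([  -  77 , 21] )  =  [-77,  21 ]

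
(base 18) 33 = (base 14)41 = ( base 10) 57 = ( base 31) 1q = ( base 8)71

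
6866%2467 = 1932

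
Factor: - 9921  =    -  3^1 * 3307^1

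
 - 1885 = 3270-5155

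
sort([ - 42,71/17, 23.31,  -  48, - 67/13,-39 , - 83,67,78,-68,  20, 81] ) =[-83,-68, - 48, -42,-39, - 67/13,71/17,20, 23.31,67, 78,81]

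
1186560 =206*5760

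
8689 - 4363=4326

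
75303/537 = 25101/179 = 140.23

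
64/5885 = 64/5885 = 0.01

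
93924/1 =93924= 93924.00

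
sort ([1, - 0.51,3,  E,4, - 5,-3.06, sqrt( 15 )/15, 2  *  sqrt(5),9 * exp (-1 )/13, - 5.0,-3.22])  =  [ - 5, - 5.0, - 3.22, - 3.06,  -  0.51,9*exp( - 1) /13, sqrt (15) /15,1,E, 3,4,2*sqrt(5)]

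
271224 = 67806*4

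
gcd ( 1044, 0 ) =1044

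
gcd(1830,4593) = 3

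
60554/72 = 841 + 1/36 = 841.03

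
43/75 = 43/75 = 0.57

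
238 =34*7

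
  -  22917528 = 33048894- 55966422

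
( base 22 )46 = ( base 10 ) 94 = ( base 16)5e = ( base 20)4E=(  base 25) 3j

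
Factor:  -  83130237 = -3^2*1423^1*6491^1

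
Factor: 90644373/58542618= 30214791/19514206= 2^( - 1 )*3^2 * 3357199^1 * 9757103^( - 1) 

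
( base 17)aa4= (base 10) 3064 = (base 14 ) 118c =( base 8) 5770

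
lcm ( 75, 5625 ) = 5625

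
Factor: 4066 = 2^1*19^1*107^1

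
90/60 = 1 + 1/2 = 1.50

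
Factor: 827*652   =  2^2*163^1*827^1  =  539204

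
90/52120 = 9/5212 = 0.00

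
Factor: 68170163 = 47^1*1450429^1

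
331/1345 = 331/1345= 0.25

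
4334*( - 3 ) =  -13002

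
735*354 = 260190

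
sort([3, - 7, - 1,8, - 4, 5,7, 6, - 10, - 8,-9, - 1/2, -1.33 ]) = [ - 10 , -9, - 8,  -  7, -4, -1.33, - 1,- 1/2, 3, 5, 6, 7, 8]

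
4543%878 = 153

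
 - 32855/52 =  - 632 + 9/52 = - 631.83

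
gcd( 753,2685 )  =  3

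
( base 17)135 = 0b101011001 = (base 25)DK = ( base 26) d7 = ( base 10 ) 345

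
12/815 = 12/815= 0.01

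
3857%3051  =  806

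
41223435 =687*60005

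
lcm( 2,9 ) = 18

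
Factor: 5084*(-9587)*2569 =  - 2^2*7^1 * 31^1*41^1*367^1*9587^1 = -125213851252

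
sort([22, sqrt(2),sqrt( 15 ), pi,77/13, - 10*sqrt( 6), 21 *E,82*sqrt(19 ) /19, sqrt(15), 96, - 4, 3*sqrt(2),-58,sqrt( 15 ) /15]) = [ - 58,-10*sqrt( 6 ), - 4, sqrt( 15 ) /15 , sqrt(2),pi,sqrt(15) , sqrt( 15),3*sqrt(2), 77/13, 82*sqrt ( 19 ) /19,22,21*E, 96 ] 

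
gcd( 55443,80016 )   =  3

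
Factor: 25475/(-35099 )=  - 5^2*1019^1*35099^( - 1)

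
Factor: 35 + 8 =43^1 = 43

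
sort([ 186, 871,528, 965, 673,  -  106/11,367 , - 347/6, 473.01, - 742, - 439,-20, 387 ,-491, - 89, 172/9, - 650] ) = [ - 742, - 650, - 491 ,-439, - 89, - 347/6, - 20, - 106/11, 172/9, 186, 367,387, 473.01,528, 673, 871, 965] 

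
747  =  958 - 211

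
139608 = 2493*56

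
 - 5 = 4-9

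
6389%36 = 17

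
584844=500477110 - 499892266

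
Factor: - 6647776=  - 2^5*207743^1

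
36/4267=36/4267 =0.01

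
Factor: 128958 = 2^1*3^1*21493^1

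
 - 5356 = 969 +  - 6325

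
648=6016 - 5368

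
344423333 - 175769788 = 168653545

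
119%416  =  119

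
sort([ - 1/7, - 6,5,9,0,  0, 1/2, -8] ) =[ - 8, - 6 ,  -  1/7 , 0,0, 1/2,5,  9]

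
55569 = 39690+15879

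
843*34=28662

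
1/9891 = 1/9891 = 0.00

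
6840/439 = 15 + 255/439 = 15.58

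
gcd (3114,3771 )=9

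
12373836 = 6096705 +6277131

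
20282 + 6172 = 26454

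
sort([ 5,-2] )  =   [ - 2,  5]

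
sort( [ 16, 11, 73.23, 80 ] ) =[11,16, 73.23,80]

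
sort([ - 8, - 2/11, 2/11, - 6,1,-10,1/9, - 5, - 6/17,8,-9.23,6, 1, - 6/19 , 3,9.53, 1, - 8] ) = [ - 10, - 9.23,- 8,- 8, - 6, - 5, - 6/17, - 6/19, - 2/11,  1/9,2/11, 1, 1 , 1,3, 6, 8,9.53]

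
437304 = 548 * 798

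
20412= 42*486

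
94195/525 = 18839/105 =179.42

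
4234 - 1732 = 2502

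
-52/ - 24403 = 52/24403=0.00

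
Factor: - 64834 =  - 2^1*7^1*11^1*421^1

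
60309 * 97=5849973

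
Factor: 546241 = 546241^1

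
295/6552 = 295/6552 = 0.05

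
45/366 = 15/122 = 0.12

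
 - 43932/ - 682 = 21966/341 = 64.42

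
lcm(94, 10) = 470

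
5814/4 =2907/2 = 1453.50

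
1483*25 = 37075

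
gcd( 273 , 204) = 3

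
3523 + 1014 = 4537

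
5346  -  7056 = -1710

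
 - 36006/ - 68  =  1059/2 = 529.50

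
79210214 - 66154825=13055389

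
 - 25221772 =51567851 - 76789623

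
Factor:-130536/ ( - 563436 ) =2^1*3^(  -  2)*7^2*47^( - 1)=98/423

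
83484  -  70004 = 13480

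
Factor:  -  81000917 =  - 23^1*97^1*36307^1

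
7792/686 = 11 + 123/343 = 11.36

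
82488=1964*42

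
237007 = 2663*89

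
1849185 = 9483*195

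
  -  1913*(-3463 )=6624719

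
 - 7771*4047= - 31449237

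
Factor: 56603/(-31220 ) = -2^(-2)*5^(-1)*7^(-1)*23^2*107^1*223^( - 1)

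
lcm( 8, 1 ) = 8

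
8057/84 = 1151/12 = 95.92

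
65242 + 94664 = 159906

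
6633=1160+5473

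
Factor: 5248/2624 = 2^1 = 2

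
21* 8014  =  168294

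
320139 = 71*4509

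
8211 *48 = 394128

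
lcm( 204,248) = 12648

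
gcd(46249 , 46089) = 1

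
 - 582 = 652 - 1234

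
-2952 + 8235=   5283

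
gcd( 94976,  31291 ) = 1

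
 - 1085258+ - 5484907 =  - 6570165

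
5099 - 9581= - 4482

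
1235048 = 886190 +348858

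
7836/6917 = 7836/6917 = 1.13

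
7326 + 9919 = 17245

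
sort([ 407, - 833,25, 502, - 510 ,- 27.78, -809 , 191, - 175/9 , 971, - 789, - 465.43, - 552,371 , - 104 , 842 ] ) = [-833,  -  809,-789,  -  552,  -  510,-465.43,-104 ,-27.78,-175/9  ,  25, 191,371,407, 502, 842 , 971]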